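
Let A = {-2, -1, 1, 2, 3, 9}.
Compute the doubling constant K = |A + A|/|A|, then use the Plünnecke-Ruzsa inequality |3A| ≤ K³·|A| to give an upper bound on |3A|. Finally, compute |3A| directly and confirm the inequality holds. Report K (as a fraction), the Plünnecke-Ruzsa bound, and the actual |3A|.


|A| = 6.
Step 1: Compute A + A by enumerating all 36 pairs.
A + A = {-4, -3, -2, -1, 0, 1, 2, 3, 4, 5, 6, 7, 8, 10, 11, 12, 18}, so |A + A| = 17.
Step 2: Doubling constant K = |A + A|/|A| = 17/6 = 17/6 ≈ 2.8333.
Step 3: Plünnecke-Ruzsa gives |3A| ≤ K³·|A| = (2.8333)³ · 6 ≈ 136.4722.
Step 4: Compute 3A = A + A + A directly by enumerating all triples (a,b,c) ∈ A³; |3A| = 28.
Step 5: Check 28 ≤ 136.4722? Yes ✓.

K = 17/6, Plünnecke-Ruzsa bound K³|A| ≈ 136.4722, |3A| = 28, inequality holds.


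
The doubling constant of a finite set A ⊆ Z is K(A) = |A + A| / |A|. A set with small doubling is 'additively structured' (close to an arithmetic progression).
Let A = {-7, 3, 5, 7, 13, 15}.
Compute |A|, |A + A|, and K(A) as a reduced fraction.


|A| = 6.
Compute A + A by enumerating all 36 pairs.
A + A = {-14, -4, -2, 0, 6, 8, 10, 12, 14, 16, 18, 20, 22, 26, 28, 30}, so |A + A| = 16.
K = |A + A| / |A| = 16/6 = 8/3 ≈ 2.6667.
Reference: AP of size 6 gives K = 11/6 ≈ 1.8333; a fully generic set of size 6 gives K ≈ 3.5000.

|A| = 6, |A + A| = 16, K = 16/6 = 8/3.


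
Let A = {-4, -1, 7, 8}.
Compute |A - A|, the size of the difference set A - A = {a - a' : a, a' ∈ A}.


A - A = {a - a' : a, a' ∈ A}; |A| = 4.
Bounds: 2|A|-1 ≤ |A - A| ≤ |A|² - |A| + 1, i.e. 7 ≤ |A - A| ≤ 13.
Note: 0 ∈ A - A always (from a - a). The set is symmetric: if d ∈ A - A then -d ∈ A - A.
Enumerate nonzero differences d = a - a' with a > a' (then include -d):
Positive differences: {1, 3, 8, 9, 11, 12}
Full difference set: {0} ∪ (positive diffs) ∪ (negative diffs).
|A - A| = 1 + 2·6 = 13 (matches direct enumeration: 13).

|A - A| = 13


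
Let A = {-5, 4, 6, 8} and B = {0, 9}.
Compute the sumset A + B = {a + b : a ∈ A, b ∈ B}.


A + B = {a + b : a ∈ A, b ∈ B}.
Enumerate all |A|·|B| = 4·2 = 8 pairs (a, b) and collect distinct sums.
a = -5: -5+0=-5, -5+9=4
a = 4: 4+0=4, 4+9=13
a = 6: 6+0=6, 6+9=15
a = 8: 8+0=8, 8+9=17
Collecting distinct sums: A + B = {-5, 4, 6, 8, 13, 15, 17}
|A + B| = 7

A + B = {-5, 4, 6, 8, 13, 15, 17}


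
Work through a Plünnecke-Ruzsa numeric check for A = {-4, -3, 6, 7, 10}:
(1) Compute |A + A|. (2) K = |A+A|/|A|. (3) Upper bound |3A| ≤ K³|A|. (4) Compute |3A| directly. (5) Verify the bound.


|A| = 5.
Step 1: Compute A + A by enumerating all 25 pairs.
A + A = {-8, -7, -6, 2, 3, 4, 6, 7, 12, 13, 14, 16, 17, 20}, so |A + A| = 14.
Step 2: Doubling constant K = |A + A|/|A| = 14/5 = 14/5 ≈ 2.8000.
Step 3: Plünnecke-Ruzsa gives |3A| ≤ K³·|A| = (2.8000)³ · 5 ≈ 109.7600.
Step 4: Compute 3A = A + A + A directly by enumerating all triples (a,b,c) ∈ A³; |3A| = 30.
Step 5: Check 30 ≤ 109.7600? Yes ✓.

K = 14/5, Plünnecke-Ruzsa bound K³|A| ≈ 109.7600, |3A| = 30, inequality holds.


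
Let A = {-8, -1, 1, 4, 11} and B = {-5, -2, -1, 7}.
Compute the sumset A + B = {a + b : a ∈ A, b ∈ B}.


A + B = {a + b : a ∈ A, b ∈ B}.
Enumerate all |A|·|B| = 5·4 = 20 pairs (a, b) and collect distinct sums.
a = -8: -8+-5=-13, -8+-2=-10, -8+-1=-9, -8+7=-1
a = -1: -1+-5=-6, -1+-2=-3, -1+-1=-2, -1+7=6
a = 1: 1+-5=-4, 1+-2=-1, 1+-1=0, 1+7=8
a = 4: 4+-5=-1, 4+-2=2, 4+-1=3, 4+7=11
a = 11: 11+-5=6, 11+-2=9, 11+-1=10, 11+7=18
Collecting distinct sums: A + B = {-13, -10, -9, -6, -4, -3, -2, -1, 0, 2, 3, 6, 8, 9, 10, 11, 18}
|A + B| = 17

A + B = {-13, -10, -9, -6, -4, -3, -2, -1, 0, 2, 3, 6, 8, 9, 10, 11, 18}


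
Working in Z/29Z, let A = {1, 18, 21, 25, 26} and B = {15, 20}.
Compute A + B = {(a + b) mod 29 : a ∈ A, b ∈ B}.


Work in Z/29Z: reduce every sum a + b modulo 29.
Enumerate all 10 pairs:
a = 1: 1+15=16, 1+20=21
a = 18: 18+15=4, 18+20=9
a = 21: 21+15=7, 21+20=12
a = 25: 25+15=11, 25+20=16
a = 26: 26+15=12, 26+20=17
Distinct residues collected: {4, 7, 9, 11, 12, 16, 17, 21}
|A + B| = 8 (out of 29 total residues).

A + B = {4, 7, 9, 11, 12, 16, 17, 21}


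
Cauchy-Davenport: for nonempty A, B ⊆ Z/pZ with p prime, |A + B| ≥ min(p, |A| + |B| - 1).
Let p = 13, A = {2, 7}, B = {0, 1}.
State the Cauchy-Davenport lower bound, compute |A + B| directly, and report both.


Cauchy-Davenport: |A + B| ≥ min(p, |A| + |B| - 1) for A, B nonempty in Z/pZ.
|A| = 2, |B| = 2, p = 13.
CD lower bound = min(13, 2 + 2 - 1) = min(13, 3) = 3.
Compute A + B mod 13 directly:
a = 2: 2+0=2, 2+1=3
a = 7: 7+0=7, 7+1=8
A + B = {2, 3, 7, 8}, so |A + B| = 4.
Verify: 4 ≥ 3? Yes ✓.

CD lower bound = 3, actual |A + B| = 4.


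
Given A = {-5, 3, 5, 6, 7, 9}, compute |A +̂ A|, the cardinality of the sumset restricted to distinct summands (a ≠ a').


Restricted sumset: A +̂ A = {a + a' : a ∈ A, a' ∈ A, a ≠ a'}.
Equivalently, take A + A and drop any sum 2a that is achievable ONLY as a + a for a ∈ A (i.e. sums representable only with equal summands).
Enumerate pairs (a, a') with a < a' (symmetric, so each unordered pair gives one sum; this covers all a ≠ a'):
  -5 + 3 = -2
  -5 + 5 = 0
  -5 + 6 = 1
  -5 + 7 = 2
  -5 + 9 = 4
  3 + 5 = 8
  3 + 6 = 9
  3 + 7 = 10
  3 + 9 = 12
  5 + 6 = 11
  5 + 7 = 12
  5 + 9 = 14
  6 + 7 = 13
  6 + 9 = 15
  7 + 9 = 16
Collected distinct sums: {-2, 0, 1, 2, 4, 8, 9, 10, 11, 12, 13, 14, 15, 16}
|A +̂ A| = 14
(Reference bound: |A +̂ A| ≥ 2|A| - 3 for |A| ≥ 2, with |A| = 6 giving ≥ 9.)

|A +̂ A| = 14


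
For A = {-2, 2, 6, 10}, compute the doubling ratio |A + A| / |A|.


|A| = 4.
Compute A + A by enumerating all 16 pairs.
A + A = {-4, 0, 4, 8, 12, 16, 20}, so |A + A| = 7.
K = |A + A| / |A| = 7/4 (already in lowest terms) ≈ 1.7500.
Reference: AP of size 4 gives K = 7/4 ≈ 1.7500; a fully generic set of size 4 gives K ≈ 2.5000.

|A| = 4, |A + A| = 7, K = 7/4.


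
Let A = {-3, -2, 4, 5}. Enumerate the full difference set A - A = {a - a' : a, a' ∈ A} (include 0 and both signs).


A - A = {a - a' : a, a' ∈ A}.
Compute a - a' for each ordered pair (a, a'):
a = -3: -3--3=0, -3--2=-1, -3-4=-7, -3-5=-8
a = -2: -2--3=1, -2--2=0, -2-4=-6, -2-5=-7
a = 4: 4--3=7, 4--2=6, 4-4=0, 4-5=-1
a = 5: 5--3=8, 5--2=7, 5-4=1, 5-5=0
Collecting distinct values (and noting 0 appears from a-a):
A - A = {-8, -7, -6, -1, 0, 1, 6, 7, 8}
|A - A| = 9

A - A = {-8, -7, -6, -1, 0, 1, 6, 7, 8}


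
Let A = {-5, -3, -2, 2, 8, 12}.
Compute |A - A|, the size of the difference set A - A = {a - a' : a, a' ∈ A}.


A - A = {a - a' : a, a' ∈ A}; |A| = 6.
Bounds: 2|A|-1 ≤ |A - A| ≤ |A|² - |A| + 1, i.e. 11 ≤ |A - A| ≤ 31.
Note: 0 ∈ A - A always (from a - a). The set is symmetric: if d ∈ A - A then -d ∈ A - A.
Enumerate nonzero differences d = a - a' with a > a' (then include -d):
Positive differences: {1, 2, 3, 4, 5, 6, 7, 10, 11, 13, 14, 15, 17}
Full difference set: {0} ∪ (positive diffs) ∪ (negative diffs).
|A - A| = 1 + 2·13 = 27 (matches direct enumeration: 27).

|A - A| = 27


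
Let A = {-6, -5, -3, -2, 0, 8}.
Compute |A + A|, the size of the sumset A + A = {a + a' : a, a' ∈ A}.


A + A = {a + a' : a, a' ∈ A}; |A| = 6.
General bounds: 2|A| - 1 ≤ |A + A| ≤ |A|(|A|+1)/2, i.e. 11 ≤ |A + A| ≤ 21.
Lower bound 2|A|-1 is attained iff A is an arithmetic progression.
Enumerate sums a + a' for a ≤ a' (symmetric, so this suffices):
a = -6: -6+-6=-12, -6+-5=-11, -6+-3=-9, -6+-2=-8, -6+0=-6, -6+8=2
a = -5: -5+-5=-10, -5+-3=-8, -5+-2=-7, -5+0=-5, -5+8=3
a = -3: -3+-3=-6, -3+-2=-5, -3+0=-3, -3+8=5
a = -2: -2+-2=-4, -2+0=-2, -2+8=6
a = 0: 0+0=0, 0+8=8
a = 8: 8+8=16
Distinct sums: {-12, -11, -10, -9, -8, -7, -6, -5, -4, -3, -2, 0, 2, 3, 5, 6, 8, 16}
|A + A| = 18

|A + A| = 18


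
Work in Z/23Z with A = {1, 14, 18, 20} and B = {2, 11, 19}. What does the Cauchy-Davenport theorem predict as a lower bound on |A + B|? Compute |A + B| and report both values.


Cauchy-Davenport: |A + B| ≥ min(p, |A| + |B| - 1) for A, B nonempty in Z/pZ.
|A| = 4, |B| = 3, p = 23.
CD lower bound = min(23, 4 + 3 - 1) = min(23, 6) = 6.
Compute A + B mod 23 directly:
a = 1: 1+2=3, 1+11=12, 1+19=20
a = 14: 14+2=16, 14+11=2, 14+19=10
a = 18: 18+2=20, 18+11=6, 18+19=14
a = 20: 20+2=22, 20+11=8, 20+19=16
A + B = {2, 3, 6, 8, 10, 12, 14, 16, 20, 22}, so |A + B| = 10.
Verify: 10 ≥ 6? Yes ✓.

CD lower bound = 6, actual |A + B| = 10.


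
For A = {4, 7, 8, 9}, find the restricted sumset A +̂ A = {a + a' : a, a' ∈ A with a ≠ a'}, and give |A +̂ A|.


Restricted sumset: A +̂ A = {a + a' : a ∈ A, a' ∈ A, a ≠ a'}.
Equivalently, take A + A and drop any sum 2a that is achievable ONLY as a + a for a ∈ A (i.e. sums representable only with equal summands).
Enumerate pairs (a, a') with a < a' (symmetric, so each unordered pair gives one sum; this covers all a ≠ a'):
  4 + 7 = 11
  4 + 8 = 12
  4 + 9 = 13
  7 + 8 = 15
  7 + 9 = 16
  8 + 9 = 17
Collected distinct sums: {11, 12, 13, 15, 16, 17}
|A +̂ A| = 6
(Reference bound: |A +̂ A| ≥ 2|A| - 3 for |A| ≥ 2, with |A| = 4 giving ≥ 5.)

|A +̂ A| = 6


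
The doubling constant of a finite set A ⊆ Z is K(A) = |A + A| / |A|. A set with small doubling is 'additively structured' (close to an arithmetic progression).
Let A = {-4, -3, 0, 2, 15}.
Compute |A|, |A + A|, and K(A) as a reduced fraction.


|A| = 5.
Compute A + A by enumerating all 25 pairs.
A + A = {-8, -7, -6, -4, -3, -2, -1, 0, 2, 4, 11, 12, 15, 17, 30}, so |A + A| = 15.
K = |A + A| / |A| = 15/5 = 3/1 ≈ 3.0000.
Reference: AP of size 5 gives K = 9/5 ≈ 1.8000; a fully generic set of size 5 gives K ≈ 3.0000.

|A| = 5, |A + A| = 15, K = 15/5 = 3/1.


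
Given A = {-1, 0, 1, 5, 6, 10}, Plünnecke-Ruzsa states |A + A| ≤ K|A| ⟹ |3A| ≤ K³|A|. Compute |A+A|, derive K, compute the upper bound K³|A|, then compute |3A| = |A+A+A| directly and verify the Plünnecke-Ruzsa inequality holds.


|A| = 6.
Step 1: Compute A + A by enumerating all 36 pairs.
A + A = {-2, -1, 0, 1, 2, 4, 5, 6, 7, 9, 10, 11, 12, 15, 16, 20}, so |A + A| = 16.
Step 2: Doubling constant K = |A + A|/|A| = 16/6 = 16/6 ≈ 2.6667.
Step 3: Plünnecke-Ruzsa gives |3A| ≤ K³·|A| = (2.6667)³ · 6 ≈ 113.7778.
Step 4: Compute 3A = A + A + A directly by enumerating all triples (a,b,c) ∈ A³; |3A| = 29.
Step 5: Check 29 ≤ 113.7778? Yes ✓.

K = 16/6, Plünnecke-Ruzsa bound K³|A| ≈ 113.7778, |3A| = 29, inequality holds.


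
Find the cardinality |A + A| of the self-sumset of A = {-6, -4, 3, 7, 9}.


A + A = {a + a' : a, a' ∈ A}; |A| = 5.
General bounds: 2|A| - 1 ≤ |A + A| ≤ |A|(|A|+1)/2, i.e. 9 ≤ |A + A| ≤ 15.
Lower bound 2|A|-1 is attained iff A is an arithmetic progression.
Enumerate sums a + a' for a ≤ a' (symmetric, so this suffices):
a = -6: -6+-6=-12, -6+-4=-10, -6+3=-3, -6+7=1, -6+9=3
a = -4: -4+-4=-8, -4+3=-1, -4+7=3, -4+9=5
a = 3: 3+3=6, 3+7=10, 3+9=12
a = 7: 7+7=14, 7+9=16
a = 9: 9+9=18
Distinct sums: {-12, -10, -8, -3, -1, 1, 3, 5, 6, 10, 12, 14, 16, 18}
|A + A| = 14

|A + A| = 14


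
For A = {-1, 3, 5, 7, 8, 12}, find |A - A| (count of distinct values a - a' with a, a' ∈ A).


A - A = {a - a' : a, a' ∈ A}; |A| = 6.
Bounds: 2|A|-1 ≤ |A - A| ≤ |A|² - |A| + 1, i.e. 11 ≤ |A - A| ≤ 31.
Note: 0 ∈ A - A always (from a - a). The set is symmetric: if d ∈ A - A then -d ∈ A - A.
Enumerate nonzero differences d = a - a' with a > a' (then include -d):
Positive differences: {1, 2, 3, 4, 5, 6, 7, 8, 9, 13}
Full difference set: {0} ∪ (positive diffs) ∪ (negative diffs).
|A - A| = 1 + 2·10 = 21 (matches direct enumeration: 21).

|A - A| = 21


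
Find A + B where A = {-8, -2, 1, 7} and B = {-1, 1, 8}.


A + B = {a + b : a ∈ A, b ∈ B}.
Enumerate all |A|·|B| = 4·3 = 12 pairs (a, b) and collect distinct sums.
a = -8: -8+-1=-9, -8+1=-7, -8+8=0
a = -2: -2+-1=-3, -2+1=-1, -2+8=6
a = 1: 1+-1=0, 1+1=2, 1+8=9
a = 7: 7+-1=6, 7+1=8, 7+8=15
Collecting distinct sums: A + B = {-9, -7, -3, -1, 0, 2, 6, 8, 9, 15}
|A + B| = 10

A + B = {-9, -7, -3, -1, 0, 2, 6, 8, 9, 15}


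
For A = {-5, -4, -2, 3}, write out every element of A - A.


A - A = {a - a' : a, a' ∈ A}.
Compute a - a' for each ordered pair (a, a'):
a = -5: -5--5=0, -5--4=-1, -5--2=-3, -5-3=-8
a = -4: -4--5=1, -4--4=0, -4--2=-2, -4-3=-7
a = -2: -2--5=3, -2--4=2, -2--2=0, -2-3=-5
a = 3: 3--5=8, 3--4=7, 3--2=5, 3-3=0
Collecting distinct values (and noting 0 appears from a-a):
A - A = {-8, -7, -5, -3, -2, -1, 0, 1, 2, 3, 5, 7, 8}
|A - A| = 13

A - A = {-8, -7, -5, -3, -2, -1, 0, 1, 2, 3, 5, 7, 8}


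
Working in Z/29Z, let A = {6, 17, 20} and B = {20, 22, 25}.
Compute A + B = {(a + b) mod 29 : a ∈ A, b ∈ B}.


Work in Z/29Z: reduce every sum a + b modulo 29.
Enumerate all 9 pairs:
a = 6: 6+20=26, 6+22=28, 6+25=2
a = 17: 17+20=8, 17+22=10, 17+25=13
a = 20: 20+20=11, 20+22=13, 20+25=16
Distinct residues collected: {2, 8, 10, 11, 13, 16, 26, 28}
|A + B| = 8 (out of 29 total residues).

A + B = {2, 8, 10, 11, 13, 16, 26, 28}


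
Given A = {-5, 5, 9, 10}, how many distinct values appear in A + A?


A + A = {a + a' : a, a' ∈ A}; |A| = 4.
General bounds: 2|A| - 1 ≤ |A + A| ≤ |A|(|A|+1)/2, i.e. 7 ≤ |A + A| ≤ 10.
Lower bound 2|A|-1 is attained iff A is an arithmetic progression.
Enumerate sums a + a' for a ≤ a' (symmetric, so this suffices):
a = -5: -5+-5=-10, -5+5=0, -5+9=4, -5+10=5
a = 5: 5+5=10, 5+9=14, 5+10=15
a = 9: 9+9=18, 9+10=19
a = 10: 10+10=20
Distinct sums: {-10, 0, 4, 5, 10, 14, 15, 18, 19, 20}
|A + A| = 10

|A + A| = 10


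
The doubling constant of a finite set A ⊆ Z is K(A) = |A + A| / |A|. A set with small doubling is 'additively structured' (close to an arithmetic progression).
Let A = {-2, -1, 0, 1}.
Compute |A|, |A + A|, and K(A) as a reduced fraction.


|A| = 4.
Compute A + A by enumerating all 16 pairs.
A + A = {-4, -3, -2, -1, 0, 1, 2}, so |A + A| = 7.
K = |A + A| / |A| = 7/4 (already in lowest terms) ≈ 1.7500.
Reference: AP of size 4 gives K = 7/4 ≈ 1.7500; a fully generic set of size 4 gives K ≈ 2.5000.

|A| = 4, |A + A| = 7, K = 7/4.


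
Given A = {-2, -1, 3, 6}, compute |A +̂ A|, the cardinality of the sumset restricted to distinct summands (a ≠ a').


Restricted sumset: A +̂ A = {a + a' : a ∈ A, a' ∈ A, a ≠ a'}.
Equivalently, take A + A and drop any sum 2a that is achievable ONLY as a + a for a ∈ A (i.e. sums representable only with equal summands).
Enumerate pairs (a, a') with a < a' (symmetric, so each unordered pair gives one sum; this covers all a ≠ a'):
  -2 + -1 = -3
  -2 + 3 = 1
  -2 + 6 = 4
  -1 + 3 = 2
  -1 + 6 = 5
  3 + 6 = 9
Collected distinct sums: {-3, 1, 2, 4, 5, 9}
|A +̂ A| = 6
(Reference bound: |A +̂ A| ≥ 2|A| - 3 for |A| ≥ 2, with |A| = 4 giving ≥ 5.)

|A +̂ A| = 6


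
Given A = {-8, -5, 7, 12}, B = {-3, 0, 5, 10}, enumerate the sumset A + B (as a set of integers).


A + B = {a + b : a ∈ A, b ∈ B}.
Enumerate all |A|·|B| = 4·4 = 16 pairs (a, b) and collect distinct sums.
a = -8: -8+-3=-11, -8+0=-8, -8+5=-3, -8+10=2
a = -5: -5+-3=-8, -5+0=-5, -5+5=0, -5+10=5
a = 7: 7+-3=4, 7+0=7, 7+5=12, 7+10=17
a = 12: 12+-3=9, 12+0=12, 12+5=17, 12+10=22
Collecting distinct sums: A + B = {-11, -8, -5, -3, 0, 2, 4, 5, 7, 9, 12, 17, 22}
|A + B| = 13

A + B = {-11, -8, -5, -3, 0, 2, 4, 5, 7, 9, 12, 17, 22}


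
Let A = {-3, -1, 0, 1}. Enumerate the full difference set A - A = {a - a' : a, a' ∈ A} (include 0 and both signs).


A - A = {a - a' : a, a' ∈ A}.
Compute a - a' for each ordered pair (a, a'):
a = -3: -3--3=0, -3--1=-2, -3-0=-3, -3-1=-4
a = -1: -1--3=2, -1--1=0, -1-0=-1, -1-1=-2
a = 0: 0--3=3, 0--1=1, 0-0=0, 0-1=-1
a = 1: 1--3=4, 1--1=2, 1-0=1, 1-1=0
Collecting distinct values (and noting 0 appears from a-a):
A - A = {-4, -3, -2, -1, 0, 1, 2, 3, 4}
|A - A| = 9

A - A = {-4, -3, -2, -1, 0, 1, 2, 3, 4}


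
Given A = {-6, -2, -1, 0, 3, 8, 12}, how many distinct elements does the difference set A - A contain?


A - A = {a - a' : a, a' ∈ A}; |A| = 7.
Bounds: 2|A|-1 ≤ |A - A| ≤ |A|² - |A| + 1, i.e. 13 ≤ |A - A| ≤ 43.
Note: 0 ∈ A - A always (from a - a). The set is symmetric: if d ∈ A - A then -d ∈ A - A.
Enumerate nonzero differences d = a - a' with a > a' (then include -d):
Positive differences: {1, 2, 3, 4, 5, 6, 8, 9, 10, 12, 13, 14, 18}
Full difference set: {0} ∪ (positive diffs) ∪ (negative diffs).
|A - A| = 1 + 2·13 = 27 (matches direct enumeration: 27).

|A - A| = 27


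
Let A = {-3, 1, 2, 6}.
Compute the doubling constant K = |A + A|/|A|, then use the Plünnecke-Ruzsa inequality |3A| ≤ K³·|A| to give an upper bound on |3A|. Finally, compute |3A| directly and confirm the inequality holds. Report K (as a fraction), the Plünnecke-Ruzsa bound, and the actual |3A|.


|A| = 4.
Step 1: Compute A + A by enumerating all 16 pairs.
A + A = {-6, -2, -1, 2, 3, 4, 7, 8, 12}, so |A + A| = 9.
Step 2: Doubling constant K = |A + A|/|A| = 9/4 = 9/4 ≈ 2.2500.
Step 3: Plünnecke-Ruzsa gives |3A| ≤ K³·|A| = (2.2500)³ · 4 ≈ 45.5625.
Step 4: Compute 3A = A + A + A directly by enumerating all triples (a,b,c) ∈ A³; |3A| = 16.
Step 5: Check 16 ≤ 45.5625? Yes ✓.

K = 9/4, Plünnecke-Ruzsa bound K³|A| ≈ 45.5625, |3A| = 16, inequality holds.


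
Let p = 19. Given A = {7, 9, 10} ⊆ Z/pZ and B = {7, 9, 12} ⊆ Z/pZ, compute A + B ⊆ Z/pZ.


Work in Z/19Z: reduce every sum a + b modulo 19.
Enumerate all 9 pairs:
a = 7: 7+7=14, 7+9=16, 7+12=0
a = 9: 9+7=16, 9+9=18, 9+12=2
a = 10: 10+7=17, 10+9=0, 10+12=3
Distinct residues collected: {0, 2, 3, 14, 16, 17, 18}
|A + B| = 7 (out of 19 total residues).

A + B = {0, 2, 3, 14, 16, 17, 18}


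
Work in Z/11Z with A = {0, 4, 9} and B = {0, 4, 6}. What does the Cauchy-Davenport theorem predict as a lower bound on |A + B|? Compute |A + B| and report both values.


Cauchy-Davenport: |A + B| ≥ min(p, |A| + |B| - 1) for A, B nonempty in Z/pZ.
|A| = 3, |B| = 3, p = 11.
CD lower bound = min(11, 3 + 3 - 1) = min(11, 5) = 5.
Compute A + B mod 11 directly:
a = 0: 0+0=0, 0+4=4, 0+6=6
a = 4: 4+0=4, 4+4=8, 4+6=10
a = 9: 9+0=9, 9+4=2, 9+6=4
A + B = {0, 2, 4, 6, 8, 9, 10}, so |A + B| = 7.
Verify: 7 ≥ 5? Yes ✓.

CD lower bound = 5, actual |A + B| = 7.


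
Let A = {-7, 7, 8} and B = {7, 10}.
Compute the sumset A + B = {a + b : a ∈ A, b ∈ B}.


A + B = {a + b : a ∈ A, b ∈ B}.
Enumerate all |A|·|B| = 3·2 = 6 pairs (a, b) and collect distinct sums.
a = -7: -7+7=0, -7+10=3
a = 7: 7+7=14, 7+10=17
a = 8: 8+7=15, 8+10=18
Collecting distinct sums: A + B = {0, 3, 14, 15, 17, 18}
|A + B| = 6

A + B = {0, 3, 14, 15, 17, 18}


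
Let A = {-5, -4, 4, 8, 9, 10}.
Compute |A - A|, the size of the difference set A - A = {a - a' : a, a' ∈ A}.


A - A = {a - a' : a, a' ∈ A}; |A| = 6.
Bounds: 2|A|-1 ≤ |A - A| ≤ |A|² - |A| + 1, i.e. 11 ≤ |A - A| ≤ 31.
Note: 0 ∈ A - A always (from a - a). The set is symmetric: if d ∈ A - A then -d ∈ A - A.
Enumerate nonzero differences d = a - a' with a > a' (then include -d):
Positive differences: {1, 2, 4, 5, 6, 8, 9, 12, 13, 14, 15}
Full difference set: {0} ∪ (positive diffs) ∪ (negative diffs).
|A - A| = 1 + 2·11 = 23 (matches direct enumeration: 23).

|A - A| = 23


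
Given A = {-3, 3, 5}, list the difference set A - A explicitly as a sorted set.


A - A = {a - a' : a, a' ∈ A}.
Compute a - a' for each ordered pair (a, a'):
a = -3: -3--3=0, -3-3=-6, -3-5=-8
a = 3: 3--3=6, 3-3=0, 3-5=-2
a = 5: 5--3=8, 5-3=2, 5-5=0
Collecting distinct values (and noting 0 appears from a-a):
A - A = {-8, -6, -2, 0, 2, 6, 8}
|A - A| = 7

A - A = {-8, -6, -2, 0, 2, 6, 8}


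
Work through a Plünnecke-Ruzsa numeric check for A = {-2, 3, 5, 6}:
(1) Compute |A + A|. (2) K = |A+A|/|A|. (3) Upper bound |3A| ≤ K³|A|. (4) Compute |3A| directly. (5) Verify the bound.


|A| = 4.
Step 1: Compute A + A by enumerating all 16 pairs.
A + A = {-4, 1, 3, 4, 6, 8, 9, 10, 11, 12}, so |A + A| = 10.
Step 2: Doubling constant K = |A + A|/|A| = 10/4 = 10/4 ≈ 2.5000.
Step 3: Plünnecke-Ruzsa gives |3A| ≤ K³·|A| = (2.5000)³ · 4 ≈ 62.5000.
Step 4: Compute 3A = A + A + A directly by enumerating all triples (a,b,c) ∈ A³; |3A| = 18.
Step 5: Check 18 ≤ 62.5000? Yes ✓.

K = 10/4, Plünnecke-Ruzsa bound K³|A| ≈ 62.5000, |3A| = 18, inequality holds.


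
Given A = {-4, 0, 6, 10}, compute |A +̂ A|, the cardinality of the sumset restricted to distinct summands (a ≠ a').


Restricted sumset: A +̂ A = {a + a' : a ∈ A, a' ∈ A, a ≠ a'}.
Equivalently, take A + A and drop any sum 2a that is achievable ONLY as a + a for a ∈ A (i.e. sums representable only with equal summands).
Enumerate pairs (a, a') with a < a' (symmetric, so each unordered pair gives one sum; this covers all a ≠ a'):
  -4 + 0 = -4
  -4 + 6 = 2
  -4 + 10 = 6
  0 + 6 = 6
  0 + 10 = 10
  6 + 10 = 16
Collected distinct sums: {-4, 2, 6, 10, 16}
|A +̂ A| = 5
(Reference bound: |A +̂ A| ≥ 2|A| - 3 for |A| ≥ 2, with |A| = 4 giving ≥ 5.)

|A +̂ A| = 5


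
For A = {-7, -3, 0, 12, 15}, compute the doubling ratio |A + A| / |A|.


|A| = 5.
Compute A + A by enumerating all 25 pairs.
A + A = {-14, -10, -7, -6, -3, 0, 5, 8, 9, 12, 15, 24, 27, 30}, so |A + A| = 14.
K = |A + A| / |A| = 14/5 (already in lowest terms) ≈ 2.8000.
Reference: AP of size 5 gives K = 9/5 ≈ 1.8000; a fully generic set of size 5 gives K ≈ 3.0000.

|A| = 5, |A + A| = 14, K = 14/5.


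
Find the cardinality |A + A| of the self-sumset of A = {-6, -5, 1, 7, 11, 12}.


A + A = {a + a' : a, a' ∈ A}; |A| = 6.
General bounds: 2|A| - 1 ≤ |A + A| ≤ |A|(|A|+1)/2, i.e. 11 ≤ |A + A| ≤ 21.
Lower bound 2|A|-1 is attained iff A is an arithmetic progression.
Enumerate sums a + a' for a ≤ a' (symmetric, so this suffices):
a = -6: -6+-6=-12, -6+-5=-11, -6+1=-5, -6+7=1, -6+11=5, -6+12=6
a = -5: -5+-5=-10, -5+1=-4, -5+7=2, -5+11=6, -5+12=7
a = 1: 1+1=2, 1+7=8, 1+11=12, 1+12=13
a = 7: 7+7=14, 7+11=18, 7+12=19
a = 11: 11+11=22, 11+12=23
a = 12: 12+12=24
Distinct sums: {-12, -11, -10, -5, -4, 1, 2, 5, 6, 7, 8, 12, 13, 14, 18, 19, 22, 23, 24}
|A + A| = 19

|A + A| = 19


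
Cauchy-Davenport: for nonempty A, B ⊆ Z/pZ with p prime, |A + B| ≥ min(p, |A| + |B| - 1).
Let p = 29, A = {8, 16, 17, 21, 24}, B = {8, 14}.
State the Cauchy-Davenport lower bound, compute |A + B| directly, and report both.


Cauchy-Davenport: |A + B| ≥ min(p, |A| + |B| - 1) for A, B nonempty in Z/pZ.
|A| = 5, |B| = 2, p = 29.
CD lower bound = min(29, 5 + 2 - 1) = min(29, 6) = 6.
Compute A + B mod 29 directly:
a = 8: 8+8=16, 8+14=22
a = 16: 16+8=24, 16+14=1
a = 17: 17+8=25, 17+14=2
a = 21: 21+8=0, 21+14=6
a = 24: 24+8=3, 24+14=9
A + B = {0, 1, 2, 3, 6, 9, 16, 22, 24, 25}, so |A + B| = 10.
Verify: 10 ≥ 6? Yes ✓.

CD lower bound = 6, actual |A + B| = 10.


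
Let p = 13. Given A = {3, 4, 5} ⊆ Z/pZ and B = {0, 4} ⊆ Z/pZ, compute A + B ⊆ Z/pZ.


Work in Z/13Z: reduce every sum a + b modulo 13.
Enumerate all 6 pairs:
a = 3: 3+0=3, 3+4=7
a = 4: 4+0=4, 4+4=8
a = 5: 5+0=5, 5+4=9
Distinct residues collected: {3, 4, 5, 7, 8, 9}
|A + B| = 6 (out of 13 total residues).

A + B = {3, 4, 5, 7, 8, 9}


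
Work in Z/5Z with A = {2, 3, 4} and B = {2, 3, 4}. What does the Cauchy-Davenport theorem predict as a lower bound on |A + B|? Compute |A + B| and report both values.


Cauchy-Davenport: |A + B| ≥ min(p, |A| + |B| - 1) for A, B nonempty in Z/pZ.
|A| = 3, |B| = 3, p = 5.
CD lower bound = min(5, 3 + 3 - 1) = min(5, 5) = 5.
Compute A + B mod 5 directly:
a = 2: 2+2=4, 2+3=0, 2+4=1
a = 3: 3+2=0, 3+3=1, 3+4=2
a = 4: 4+2=1, 4+3=2, 4+4=3
A + B = {0, 1, 2, 3, 4}, so |A + B| = 5.
Verify: 5 ≥ 5? Yes ✓.

CD lower bound = 5, actual |A + B| = 5.


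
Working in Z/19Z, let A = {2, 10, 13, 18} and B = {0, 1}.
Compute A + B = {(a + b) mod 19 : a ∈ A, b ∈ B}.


Work in Z/19Z: reduce every sum a + b modulo 19.
Enumerate all 8 pairs:
a = 2: 2+0=2, 2+1=3
a = 10: 10+0=10, 10+1=11
a = 13: 13+0=13, 13+1=14
a = 18: 18+0=18, 18+1=0
Distinct residues collected: {0, 2, 3, 10, 11, 13, 14, 18}
|A + B| = 8 (out of 19 total residues).

A + B = {0, 2, 3, 10, 11, 13, 14, 18}


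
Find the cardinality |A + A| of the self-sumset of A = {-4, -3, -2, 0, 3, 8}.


A + A = {a + a' : a, a' ∈ A}; |A| = 6.
General bounds: 2|A| - 1 ≤ |A + A| ≤ |A|(|A|+1)/2, i.e. 11 ≤ |A + A| ≤ 21.
Lower bound 2|A|-1 is attained iff A is an arithmetic progression.
Enumerate sums a + a' for a ≤ a' (symmetric, so this suffices):
a = -4: -4+-4=-8, -4+-3=-7, -4+-2=-6, -4+0=-4, -4+3=-1, -4+8=4
a = -3: -3+-3=-6, -3+-2=-5, -3+0=-3, -3+3=0, -3+8=5
a = -2: -2+-2=-4, -2+0=-2, -2+3=1, -2+8=6
a = 0: 0+0=0, 0+3=3, 0+8=8
a = 3: 3+3=6, 3+8=11
a = 8: 8+8=16
Distinct sums: {-8, -7, -6, -5, -4, -3, -2, -1, 0, 1, 3, 4, 5, 6, 8, 11, 16}
|A + A| = 17

|A + A| = 17


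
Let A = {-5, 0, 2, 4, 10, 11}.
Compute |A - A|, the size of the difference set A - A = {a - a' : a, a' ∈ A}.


A - A = {a - a' : a, a' ∈ A}; |A| = 6.
Bounds: 2|A|-1 ≤ |A - A| ≤ |A|² - |A| + 1, i.e. 11 ≤ |A - A| ≤ 31.
Note: 0 ∈ A - A always (from a - a). The set is symmetric: if d ∈ A - A then -d ∈ A - A.
Enumerate nonzero differences d = a - a' with a > a' (then include -d):
Positive differences: {1, 2, 4, 5, 6, 7, 8, 9, 10, 11, 15, 16}
Full difference set: {0} ∪ (positive diffs) ∪ (negative diffs).
|A - A| = 1 + 2·12 = 25 (matches direct enumeration: 25).

|A - A| = 25


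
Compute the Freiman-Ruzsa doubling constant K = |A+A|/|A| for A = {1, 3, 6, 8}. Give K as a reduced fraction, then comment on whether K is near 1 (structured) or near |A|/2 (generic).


|A| = 4.
Compute A + A by enumerating all 16 pairs.
A + A = {2, 4, 6, 7, 9, 11, 12, 14, 16}, so |A + A| = 9.
K = |A + A| / |A| = 9/4 (already in lowest terms) ≈ 2.2500.
Reference: AP of size 4 gives K = 7/4 ≈ 1.7500; a fully generic set of size 4 gives K ≈ 2.5000.

|A| = 4, |A + A| = 9, K = 9/4.


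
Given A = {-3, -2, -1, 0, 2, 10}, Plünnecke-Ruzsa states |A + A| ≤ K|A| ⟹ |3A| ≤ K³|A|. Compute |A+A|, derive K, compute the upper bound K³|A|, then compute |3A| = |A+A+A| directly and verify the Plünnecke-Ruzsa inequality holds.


|A| = 6.
Step 1: Compute A + A by enumerating all 36 pairs.
A + A = {-6, -5, -4, -3, -2, -1, 0, 1, 2, 4, 7, 8, 9, 10, 12, 20}, so |A + A| = 16.
Step 2: Doubling constant K = |A + A|/|A| = 16/6 = 16/6 ≈ 2.6667.
Step 3: Plünnecke-Ruzsa gives |3A| ≤ K³·|A| = (2.6667)³ · 6 ≈ 113.7778.
Step 4: Compute 3A = A + A + A directly by enumerating all triples (a,b,c) ∈ A³; |3A| = 29.
Step 5: Check 29 ≤ 113.7778? Yes ✓.

K = 16/6, Plünnecke-Ruzsa bound K³|A| ≈ 113.7778, |3A| = 29, inequality holds.


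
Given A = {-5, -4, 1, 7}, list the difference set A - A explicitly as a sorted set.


A - A = {a - a' : a, a' ∈ A}.
Compute a - a' for each ordered pair (a, a'):
a = -5: -5--5=0, -5--4=-1, -5-1=-6, -5-7=-12
a = -4: -4--5=1, -4--4=0, -4-1=-5, -4-7=-11
a = 1: 1--5=6, 1--4=5, 1-1=0, 1-7=-6
a = 7: 7--5=12, 7--4=11, 7-1=6, 7-7=0
Collecting distinct values (and noting 0 appears from a-a):
A - A = {-12, -11, -6, -5, -1, 0, 1, 5, 6, 11, 12}
|A - A| = 11

A - A = {-12, -11, -6, -5, -1, 0, 1, 5, 6, 11, 12}


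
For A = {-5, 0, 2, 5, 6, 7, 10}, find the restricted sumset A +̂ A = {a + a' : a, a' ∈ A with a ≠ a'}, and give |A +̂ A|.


Restricted sumset: A +̂ A = {a + a' : a ∈ A, a' ∈ A, a ≠ a'}.
Equivalently, take A + A and drop any sum 2a that is achievable ONLY as a + a for a ∈ A (i.e. sums representable only with equal summands).
Enumerate pairs (a, a') with a < a' (symmetric, so each unordered pair gives one sum; this covers all a ≠ a'):
  -5 + 0 = -5
  -5 + 2 = -3
  -5 + 5 = 0
  -5 + 6 = 1
  -5 + 7 = 2
  -5 + 10 = 5
  0 + 2 = 2
  0 + 5 = 5
  0 + 6 = 6
  0 + 7 = 7
  0 + 10 = 10
  2 + 5 = 7
  2 + 6 = 8
  2 + 7 = 9
  2 + 10 = 12
  5 + 6 = 11
  5 + 7 = 12
  5 + 10 = 15
  6 + 7 = 13
  6 + 10 = 16
  7 + 10 = 17
Collected distinct sums: {-5, -3, 0, 1, 2, 5, 6, 7, 8, 9, 10, 11, 12, 13, 15, 16, 17}
|A +̂ A| = 17
(Reference bound: |A +̂ A| ≥ 2|A| - 3 for |A| ≥ 2, with |A| = 7 giving ≥ 11.)

|A +̂ A| = 17


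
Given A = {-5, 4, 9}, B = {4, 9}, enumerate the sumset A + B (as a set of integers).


A + B = {a + b : a ∈ A, b ∈ B}.
Enumerate all |A|·|B| = 3·2 = 6 pairs (a, b) and collect distinct sums.
a = -5: -5+4=-1, -5+9=4
a = 4: 4+4=8, 4+9=13
a = 9: 9+4=13, 9+9=18
Collecting distinct sums: A + B = {-1, 4, 8, 13, 18}
|A + B| = 5

A + B = {-1, 4, 8, 13, 18}


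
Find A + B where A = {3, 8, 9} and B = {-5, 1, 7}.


A + B = {a + b : a ∈ A, b ∈ B}.
Enumerate all |A|·|B| = 3·3 = 9 pairs (a, b) and collect distinct sums.
a = 3: 3+-5=-2, 3+1=4, 3+7=10
a = 8: 8+-5=3, 8+1=9, 8+7=15
a = 9: 9+-5=4, 9+1=10, 9+7=16
Collecting distinct sums: A + B = {-2, 3, 4, 9, 10, 15, 16}
|A + B| = 7

A + B = {-2, 3, 4, 9, 10, 15, 16}


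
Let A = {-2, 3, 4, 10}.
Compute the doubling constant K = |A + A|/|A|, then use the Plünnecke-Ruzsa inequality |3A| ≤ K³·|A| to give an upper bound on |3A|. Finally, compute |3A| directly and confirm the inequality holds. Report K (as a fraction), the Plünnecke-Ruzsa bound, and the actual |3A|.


|A| = 4.
Step 1: Compute A + A by enumerating all 16 pairs.
A + A = {-4, 1, 2, 6, 7, 8, 13, 14, 20}, so |A + A| = 9.
Step 2: Doubling constant K = |A + A|/|A| = 9/4 = 9/4 ≈ 2.2500.
Step 3: Plünnecke-Ruzsa gives |3A| ≤ K³·|A| = (2.2500)³ · 4 ≈ 45.5625.
Step 4: Compute 3A = A + A + A directly by enumerating all triples (a,b,c) ∈ A³; |3A| = 16.
Step 5: Check 16 ≤ 45.5625? Yes ✓.

K = 9/4, Plünnecke-Ruzsa bound K³|A| ≈ 45.5625, |3A| = 16, inequality holds.


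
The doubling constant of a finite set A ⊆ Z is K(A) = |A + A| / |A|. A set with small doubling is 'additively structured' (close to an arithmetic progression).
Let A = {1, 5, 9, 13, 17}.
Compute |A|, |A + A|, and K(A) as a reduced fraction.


|A| = 5.
Compute A + A by enumerating all 25 pairs.
A + A = {2, 6, 10, 14, 18, 22, 26, 30, 34}, so |A + A| = 9.
K = |A + A| / |A| = 9/5 (already in lowest terms) ≈ 1.8000.
Reference: AP of size 5 gives K = 9/5 ≈ 1.8000; a fully generic set of size 5 gives K ≈ 3.0000.

|A| = 5, |A + A| = 9, K = 9/5.


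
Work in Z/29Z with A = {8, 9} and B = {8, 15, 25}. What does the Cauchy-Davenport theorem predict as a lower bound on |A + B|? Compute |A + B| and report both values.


Cauchy-Davenport: |A + B| ≥ min(p, |A| + |B| - 1) for A, B nonempty in Z/pZ.
|A| = 2, |B| = 3, p = 29.
CD lower bound = min(29, 2 + 3 - 1) = min(29, 4) = 4.
Compute A + B mod 29 directly:
a = 8: 8+8=16, 8+15=23, 8+25=4
a = 9: 9+8=17, 9+15=24, 9+25=5
A + B = {4, 5, 16, 17, 23, 24}, so |A + B| = 6.
Verify: 6 ≥ 4? Yes ✓.

CD lower bound = 4, actual |A + B| = 6.


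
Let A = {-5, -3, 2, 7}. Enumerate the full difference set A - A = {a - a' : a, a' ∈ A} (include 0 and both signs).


A - A = {a - a' : a, a' ∈ A}.
Compute a - a' for each ordered pair (a, a'):
a = -5: -5--5=0, -5--3=-2, -5-2=-7, -5-7=-12
a = -3: -3--5=2, -3--3=0, -3-2=-5, -3-7=-10
a = 2: 2--5=7, 2--3=5, 2-2=0, 2-7=-5
a = 7: 7--5=12, 7--3=10, 7-2=5, 7-7=0
Collecting distinct values (and noting 0 appears from a-a):
A - A = {-12, -10, -7, -5, -2, 0, 2, 5, 7, 10, 12}
|A - A| = 11

A - A = {-12, -10, -7, -5, -2, 0, 2, 5, 7, 10, 12}


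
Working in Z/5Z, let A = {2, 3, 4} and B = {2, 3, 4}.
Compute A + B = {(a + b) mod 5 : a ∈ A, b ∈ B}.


Work in Z/5Z: reduce every sum a + b modulo 5.
Enumerate all 9 pairs:
a = 2: 2+2=4, 2+3=0, 2+4=1
a = 3: 3+2=0, 3+3=1, 3+4=2
a = 4: 4+2=1, 4+3=2, 4+4=3
Distinct residues collected: {0, 1, 2, 3, 4}
|A + B| = 5 (out of 5 total residues).

A + B = {0, 1, 2, 3, 4}


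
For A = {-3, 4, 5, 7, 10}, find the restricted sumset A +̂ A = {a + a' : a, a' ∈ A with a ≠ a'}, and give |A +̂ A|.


Restricted sumset: A +̂ A = {a + a' : a ∈ A, a' ∈ A, a ≠ a'}.
Equivalently, take A + A and drop any sum 2a that is achievable ONLY as a + a for a ∈ A (i.e. sums representable only with equal summands).
Enumerate pairs (a, a') with a < a' (symmetric, so each unordered pair gives one sum; this covers all a ≠ a'):
  -3 + 4 = 1
  -3 + 5 = 2
  -3 + 7 = 4
  -3 + 10 = 7
  4 + 5 = 9
  4 + 7 = 11
  4 + 10 = 14
  5 + 7 = 12
  5 + 10 = 15
  7 + 10 = 17
Collected distinct sums: {1, 2, 4, 7, 9, 11, 12, 14, 15, 17}
|A +̂ A| = 10
(Reference bound: |A +̂ A| ≥ 2|A| - 3 for |A| ≥ 2, with |A| = 5 giving ≥ 7.)

|A +̂ A| = 10


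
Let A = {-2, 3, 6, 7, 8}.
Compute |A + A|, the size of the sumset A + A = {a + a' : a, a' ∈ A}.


A + A = {a + a' : a, a' ∈ A}; |A| = 5.
General bounds: 2|A| - 1 ≤ |A + A| ≤ |A|(|A|+1)/2, i.e. 9 ≤ |A + A| ≤ 15.
Lower bound 2|A|-1 is attained iff A is an arithmetic progression.
Enumerate sums a + a' for a ≤ a' (symmetric, so this suffices):
a = -2: -2+-2=-4, -2+3=1, -2+6=4, -2+7=5, -2+8=6
a = 3: 3+3=6, 3+6=9, 3+7=10, 3+8=11
a = 6: 6+6=12, 6+7=13, 6+8=14
a = 7: 7+7=14, 7+8=15
a = 8: 8+8=16
Distinct sums: {-4, 1, 4, 5, 6, 9, 10, 11, 12, 13, 14, 15, 16}
|A + A| = 13

|A + A| = 13


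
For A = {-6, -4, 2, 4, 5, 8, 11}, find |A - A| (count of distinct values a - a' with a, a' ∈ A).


A - A = {a - a' : a, a' ∈ A}; |A| = 7.
Bounds: 2|A|-1 ≤ |A - A| ≤ |A|² - |A| + 1, i.e. 13 ≤ |A - A| ≤ 43.
Note: 0 ∈ A - A always (from a - a). The set is symmetric: if d ∈ A - A then -d ∈ A - A.
Enumerate nonzero differences d = a - a' with a > a' (then include -d):
Positive differences: {1, 2, 3, 4, 6, 7, 8, 9, 10, 11, 12, 14, 15, 17}
Full difference set: {0} ∪ (positive diffs) ∪ (negative diffs).
|A - A| = 1 + 2·14 = 29 (matches direct enumeration: 29).

|A - A| = 29


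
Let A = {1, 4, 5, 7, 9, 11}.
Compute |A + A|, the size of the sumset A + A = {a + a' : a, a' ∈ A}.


A + A = {a + a' : a, a' ∈ A}; |A| = 6.
General bounds: 2|A| - 1 ≤ |A + A| ≤ |A|(|A|+1)/2, i.e. 11 ≤ |A + A| ≤ 21.
Lower bound 2|A|-1 is attained iff A is an arithmetic progression.
Enumerate sums a + a' for a ≤ a' (symmetric, so this suffices):
a = 1: 1+1=2, 1+4=5, 1+5=6, 1+7=8, 1+9=10, 1+11=12
a = 4: 4+4=8, 4+5=9, 4+7=11, 4+9=13, 4+11=15
a = 5: 5+5=10, 5+7=12, 5+9=14, 5+11=16
a = 7: 7+7=14, 7+9=16, 7+11=18
a = 9: 9+9=18, 9+11=20
a = 11: 11+11=22
Distinct sums: {2, 5, 6, 8, 9, 10, 11, 12, 13, 14, 15, 16, 18, 20, 22}
|A + A| = 15

|A + A| = 15


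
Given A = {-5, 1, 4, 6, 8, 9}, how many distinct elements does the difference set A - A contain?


A - A = {a - a' : a, a' ∈ A}; |A| = 6.
Bounds: 2|A|-1 ≤ |A - A| ≤ |A|² - |A| + 1, i.e. 11 ≤ |A - A| ≤ 31.
Note: 0 ∈ A - A always (from a - a). The set is symmetric: if d ∈ A - A then -d ∈ A - A.
Enumerate nonzero differences d = a - a' with a > a' (then include -d):
Positive differences: {1, 2, 3, 4, 5, 6, 7, 8, 9, 11, 13, 14}
Full difference set: {0} ∪ (positive diffs) ∪ (negative diffs).
|A - A| = 1 + 2·12 = 25 (matches direct enumeration: 25).

|A - A| = 25


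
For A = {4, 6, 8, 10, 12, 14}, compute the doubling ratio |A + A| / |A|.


|A| = 6.
Compute A + A by enumerating all 36 pairs.
A + A = {8, 10, 12, 14, 16, 18, 20, 22, 24, 26, 28}, so |A + A| = 11.
K = |A + A| / |A| = 11/6 (already in lowest terms) ≈ 1.8333.
Reference: AP of size 6 gives K = 11/6 ≈ 1.8333; a fully generic set of size 6 gives K ≈ 3.5000.

|A| = 6, |A + A| = 11, K = 11/6.


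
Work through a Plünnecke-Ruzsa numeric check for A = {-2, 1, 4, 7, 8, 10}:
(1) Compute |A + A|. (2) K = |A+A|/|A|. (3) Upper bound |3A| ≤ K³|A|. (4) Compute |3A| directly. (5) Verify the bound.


|A| = 6.
Step 1: Compute A + A by enumerating all 36 pairs.
A + A = {-4, -1, 2, 5, 6, 8, 9, 11, 12, 14, 15, 16, 17, 18, 20}, so |A + A| = 15.
Step 2: Doubling constant K = |A + A|/|A| = 15/6 = 15/6 ≈ 2.5000.
Step 3: Plünnecke-Ruzsa gives |3A| ≤ K³·|A| = (2.5000)³ · 6 ≈ 93.7500.
Step 4: Compute 3A = A + A + A directly by enumerating all triples (a,b,c) ∈ A³; |3A| = 27.
Step 5: Check 27 ≤ 93.7500? Yes ✓.

K = 15/6, Plünnecke-Ruzsa bound K³|A| ≈ 93.7500, |3A| = 27, inequality holds.


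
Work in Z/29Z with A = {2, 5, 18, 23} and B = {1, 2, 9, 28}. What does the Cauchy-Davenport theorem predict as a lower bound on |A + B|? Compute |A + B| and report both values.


Cauchy-Davenport: |A + B| ≥ min(p, |A| + |B| - 1) for A, B nonempty in Z/pZ.
|A| = 4, |B| = 4, p = 29.
CD lower bound = min(29, 4 + 4 - 1) = min(29, 7) = 7.
Compute A + B mod 29 directly:
a = 2: 2+1=3, 2+2=4, 2+9=11, 2+28=1
a = 5: 5+1=6, 5+2=7, 5+9=14, 5+28=4
a = 18: 18+1=19, 18+2=20, 18+9=27, 18+28=17
a = 23: 23+1=24, 23+2=25, 23+9=3, 23+28=22
A + B = {1, 3, 4, 6, 7, 11, 14, 17, 19, 20, 22, 24, 25, 27}, so |A + B| = 14.
Verify: 14 ≥ 7? Yes ✓.

CD lower bound = 7, actual |A + B| = 14.


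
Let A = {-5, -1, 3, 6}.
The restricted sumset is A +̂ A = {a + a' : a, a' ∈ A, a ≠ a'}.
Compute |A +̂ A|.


Restricted sumset: A +̂ A = {a + a' : a ∈ A, a' ∈ A, a ≠ a'}.
Equivalently, take A + A and drop any sum 2a that is achievable ONLY as a + a for a ∈ A (i.e. sums representable only with equal summands).
Enumerate pairs (a, a') with a < a' (symmetric, so each unordered pair gives one sum; this covers all a ≠ a'):
  -5 + -1 = -6
  -5 + 3 = -2
  -5 + 6 = 1
  -1 + 3 = 2
  -1 + 6 = 5
  3 + 6 = 9
Collected distinct sums: {-6, -2, 1, 2, 5, 9}
|A +̂ A| = 6
(Reference bound: |A +̂ A| ≥ 2|A| - 3 for |A| ≥ 2, with |A| = 4 giving ≥ 5.)

|A +̂ A| = 6


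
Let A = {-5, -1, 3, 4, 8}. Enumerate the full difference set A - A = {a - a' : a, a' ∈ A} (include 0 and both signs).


A - A = {a - a' : a, a' ∈ A}.
Compute a - a' for each ordered pair (a, a'):
a = -5: -5--5=0, -5--1=-4, -5-3=-8, -5-4=-9, -5-8=-13
a = -1: -1--5=4, -1--1=0, -1-3=-4, -1-4=-5, -1-8=-9
a = 3: 3--5=8, 3--1=4, 3-3=0, 3-4=-1, 3-8=-5
a = 4: 4--5=9, 4--1=5, 4-3=1, 4-4=0, 4-8=-4
a = 8: 8--5=13, 8--1=9, 8-3=5, 8-4=4, 8-8=0
Collecting distinct values (and noting 0 appears from a-a):
A - A = {-13, -9, -8, -5, -4, -1, 0, 1, 4, 5, 8, 9, 13}
|A - A| = 13

A - A = {-13, -9, -8, -5, -4, -1, 0, 1, 4, 5, 8, 9, 13}


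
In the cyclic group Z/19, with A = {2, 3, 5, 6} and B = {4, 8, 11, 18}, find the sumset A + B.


Work in Z/19Z: reduce every sum a + b modulo 19.
Enumerate all 16 pairs:
a = 2: 2+4=6, 2+8=10, 2+11=13, 2+18=1
a = 3: 3+4=7, 3+8=11, 3+11=14, 3+18=2
a = 5: 5+4=9, 5+8=13, 5+11=16, 5+18=4
a = 6: 6+4=10, 6+8=14, 6+11=17, 6+18=5
Distinct residues collected: {1, 2, 4, 5, 6, 7, 9, 10, 11, 13, 14, 16, 17}
|A + B| = 13 (out of 19 total residues).

A + B = {1, 2, 4, 5, 6, 7, 9, 10, 11, 13, 14, 16, 17}


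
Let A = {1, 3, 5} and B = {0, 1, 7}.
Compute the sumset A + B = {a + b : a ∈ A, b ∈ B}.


A + B = {a + b : a ∈ A, b ∈ B}.
Enumerate all |A|·|B| = 3·3 = 9 pairs (a, b) and collect distinct sums.
a = 1: 1+0=1, 1+1=2, 1+7=8
a = 3: 3+0=3, 3+1=4, 3+7=10
a = 5: 5+0=5, 5+1=6, 5+7=12
Collecting distinct sums: A + B = {1, 2, 3, 4, 5, 6, 8, 10, 12}
|A + B| = 9

A + B = {1, 2, 3, 4, 5, 6, 8, 10, 12}


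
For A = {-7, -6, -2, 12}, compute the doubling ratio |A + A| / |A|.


|A| = 4.
Compute A + A by enumerating all 16 pairs.
A + A = {-14, -13, -12, -9, -8, -4, 5, 6, 10, 24}, so |A + A| = 10.
K = |A + A| / |A| = 10/4 = 5/2 ≈ 2.5000.
Reference: AP of size 4 gives K = 7/4 ≈ 1.7500; a fully generic set of size 4 gives K ≈ 2.5000.

|A| = 4, |A + A| = 10, K = 10/4 = 5/2.


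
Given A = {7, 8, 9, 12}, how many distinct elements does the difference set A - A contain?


A - A = {a - a' : a, a' ∈ A}; |A| = 4.
Bounds: 2|A|-1 ≤ |A - A| ≤ |A|² - |A| + 1, i.e. 7 ≤ |A - A| ≤ 13.
Note: 0 ∈ A - A always (from a - a). The set is symmetric: if d ∈ A - A then -d ∈ A - A.
Enumerate nonzero differences d = a - a' with a > a' (then include -d):
Positive differences: {1, 2, 3, 4, 5}
Full difference set: {0} ∪ (positive diffs) ∪ (negative diffs).
|A - A| = 1 + 2·5 = 11 (matches direct enumeration: 11).

|A - A| = 11


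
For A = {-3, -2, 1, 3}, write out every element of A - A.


A - A = {a - a' : a, a' ∈ A}.
Compute a - a' for each ordered pair (a, a'):
a = -3: -3--3=0, -3--2=-1, -3-1=-4, -3-3=-6
a = -2: -2--3=1, -2--2=0, -2-1=-3, -2-3=-5
a = 1: 1--3=4, 1--2=3, 1-1=0, 1-3=-2
a = 3: 3--3=6, 3--2=5, 3-1=2, 3-3=0
Collecting distinct values (and noting 0 appears from a-a):
A - A = {-6, -5, -4, -3, -2, -1, 0, 1, 2, 3, 4, 5, 6}
|A - A| = 13

A - A = {-6, -5, -4, -3, -2, -1, 0, 1, 2, 3, 4, 5, 6}
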